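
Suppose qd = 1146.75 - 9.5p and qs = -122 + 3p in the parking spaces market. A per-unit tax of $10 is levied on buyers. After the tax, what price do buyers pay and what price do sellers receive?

Buyers pay $103.9, sellers receive $93.9

Pre-tax equilibrium: p* = 101.5, q* = 182.5.
Tax on buyers shifts demand to qd = 1146.75 − 9.5(p + 10) = 1051.75 - 9.5p.
1051.75 - 9.5p = -122 + 3p gives seller price ps = 93.9; buyers pay pb = 93.9 + 10 = 103.9.
New quantity: q = 1146.75 − 9.5(103.9) = 159.7.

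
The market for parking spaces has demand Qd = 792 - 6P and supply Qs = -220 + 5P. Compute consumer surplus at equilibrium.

Equilibrium: 792 - 6P = -220 + 5P gives P* = 92, Q* = 240.
Demand choke price (Qd = 0): P = 132.
CS = ½(132 − 92)(240) = 4800.

Consumer surplus = 4800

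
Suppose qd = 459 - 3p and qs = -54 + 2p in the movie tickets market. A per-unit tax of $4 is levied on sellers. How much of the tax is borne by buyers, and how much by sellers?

Buyers bear $1.6, sellers bear $2.4

Pre-tax equilibrium: p* = 102.6, q* = 151.2.
Tax on sellers shifts supply to qs = -54 + 2(p − 4) = -62 + 2p.
459 - 3p = -62 + 2p gives buyer price pb = 104.2; sellers receive ps = 104.2 − 4 = 100.2.
New quantity: q = 459 − 3(104.2) = 146.4.
Buyer burden = 104.2 − 102.6 = 1.6; seller burden = 102.6 − 100.2 = 2.4.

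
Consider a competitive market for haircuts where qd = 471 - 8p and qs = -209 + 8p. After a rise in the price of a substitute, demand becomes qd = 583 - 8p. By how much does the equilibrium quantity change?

Original equilibrium: p* = 42.5, q* = 131.
New equilibrium: 583 - 8p = -209 + 8p, so 792 = 16p and p' = 49.5; q' = 583 − 8(49.5) = 187.
Change in quantity: 187 − 131 = 56.

Δq = 56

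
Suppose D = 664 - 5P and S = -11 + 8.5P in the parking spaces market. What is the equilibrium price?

P* = 50

Set D = S: 664 - 5P = -11 + 8.5P.
675 = 13.5P, so P* = 50.
Q* = 664 − 5(50) = 414.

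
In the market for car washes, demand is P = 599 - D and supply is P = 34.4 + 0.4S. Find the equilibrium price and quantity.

Set the two price expressions equal: 599 - Q = 34.4 + 0.4Q.
564.6 = 1.4Q, so Q* = 2823/7.
P* = 599 − (1)(2823/7) = 1370/7.

P* = 1370/7, Q* = 2823/7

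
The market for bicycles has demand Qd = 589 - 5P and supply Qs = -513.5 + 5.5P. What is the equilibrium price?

Set Qd = Qs: 589 - 5P = -513.5 + 5.5P.
1102.5 = 10.5P, so P* = 105.
Q* = 589 − 5(105) = 64.

P* = 105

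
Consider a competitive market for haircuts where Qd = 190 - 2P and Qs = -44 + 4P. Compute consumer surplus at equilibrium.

Equilibrium: 190 - 2P = -44 + 4P gives P* = 39, Q* = 112.
Demand choke price (Qd = 0): P = 95.
CS = ½(95 − 39)(112) = 3136.

Consumer surplus = 3136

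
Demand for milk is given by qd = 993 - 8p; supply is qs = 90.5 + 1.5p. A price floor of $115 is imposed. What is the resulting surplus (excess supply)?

Equilibrium price would be p* = 95, so the floor at 115 binds.
At p = 115: qd = 73, qs = 263.
Surplus = 263 − 73 = 190.

Surplus = 190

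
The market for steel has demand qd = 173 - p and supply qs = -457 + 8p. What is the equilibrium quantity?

Set qd = qs: 173 - p = -457 + 8p.
630 = 9p, so p* = 70.
q* = 173 − 1(70) = 103.

q* = 103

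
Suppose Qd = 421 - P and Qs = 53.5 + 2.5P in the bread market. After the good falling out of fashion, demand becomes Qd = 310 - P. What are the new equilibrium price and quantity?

Original equilibrium: P* = 105, Q* = 316.
New equilibrium: 310 - P = 53.5 + 2.5P, so 256.5 = 3.5P and P' = 513/7; Q' = 310 − 1(513/7) = 1657/7.

P' = 513/7, Q' = 1657/7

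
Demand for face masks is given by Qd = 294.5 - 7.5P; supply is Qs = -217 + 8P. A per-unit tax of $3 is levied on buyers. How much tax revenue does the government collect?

Pre-tax equilibrium: P* = 33, Q* = 47.
Tax on buyers shifts demand to Qd = 294.5 − 7.5(P + 3) = 272 - 7.5P.
272 - 7.5P = -217 + 8P gives seller price Ps = 978/31; buyers pay Pb = 978/31 + 3 = 1071/31.
New quantity: Q = 294.5 − 7.5(1071/31) = 1097/31.
Revenue = 3 × 1097/31 = 3291/31.

Tax revenue = 3291/31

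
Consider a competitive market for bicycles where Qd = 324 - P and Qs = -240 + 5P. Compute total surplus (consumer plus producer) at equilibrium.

Equilibrium: 324 - P = -240 + 5P gives P* = 94, Q* = 230.
Demand choke price: P = 324; supply starts at P = 48.
CS = ½(324 − 94)(230) = 26450; PS = ½(94 − 48)(230) = 5290.

Total surplus = 31740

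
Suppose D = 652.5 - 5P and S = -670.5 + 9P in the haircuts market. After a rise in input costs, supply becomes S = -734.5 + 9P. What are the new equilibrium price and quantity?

Original equilibrium: P* = 94.5, Q* = 180.
New equilibrium: 652.5 - 5P = -734.5 + 9P, so 1387 = 14P and P' = 1387/14; Q' = 652.5 − 5(1387/14) = 1100/7.

P' = 1387/14, Q' = 1100/7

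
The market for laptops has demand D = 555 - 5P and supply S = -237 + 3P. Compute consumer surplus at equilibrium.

Equilibrium: 555 - 5P = -237 + 3P gives P* = 99, Q* = 60.
Demand choke price (D = 0): P = 111.
CS = ½(111 − 99)(60) = 360.

Consumer surplus = 360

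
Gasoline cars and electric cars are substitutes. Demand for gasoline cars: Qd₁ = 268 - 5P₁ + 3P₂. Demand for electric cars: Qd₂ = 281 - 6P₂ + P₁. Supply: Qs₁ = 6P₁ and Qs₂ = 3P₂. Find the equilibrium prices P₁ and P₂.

Market 1: 268 - 5P₁ + 3P₂ = 6P₁ → 11P₁ - 3P₂ = 268.
Market 2: 9P₂ - P₁ = 281.
Eliminating P₂: 9×(1) + 3×(2) gives 96P₁ = 3255, so P₁ = 33.90625.
Back-substitute into (2): P₂ = (281 + 1×33.90625) / 9 = 3359/96.

P₁ = 33.90625, P₂ = 3359/96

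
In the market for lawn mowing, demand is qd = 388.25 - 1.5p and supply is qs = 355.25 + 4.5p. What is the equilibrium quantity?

Set qd = qs: 388.25 - 1.5p = 355.25 + 4.5p.
33 = 6p, so p* = 5.5.
q* = 388.25 − 1.5(5.5) = 380.

q* = 380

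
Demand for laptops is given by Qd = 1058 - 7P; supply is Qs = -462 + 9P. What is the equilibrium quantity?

Set Qd = Qs: 1058 - 7P = -462 + 9P.
1520 = 16P, so P* = 95.
Q* = 1058 − 7(95) = 393.

Q* = 393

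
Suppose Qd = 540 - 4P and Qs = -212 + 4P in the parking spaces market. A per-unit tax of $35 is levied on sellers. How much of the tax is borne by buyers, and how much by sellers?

Pre-tax equilibrium: P* = 94, Q* = 164.
Tax on sellers shifts supply to Qs = -212 + 4(P − 35) = -352 + 4P.
540 - 4P = -352 + 4P gives buyer price Pb = 111.5; sellers receive Ps = 111.5 − 35 = 76.5.
New quantity: Q = 540 − 4(111.5) = 94.
Buyer burden = 111.5 − 94 = 17.5; seller burden = 94 − 76.5 = 17.5.

Buyers bear $17.5, sellers bear $17.5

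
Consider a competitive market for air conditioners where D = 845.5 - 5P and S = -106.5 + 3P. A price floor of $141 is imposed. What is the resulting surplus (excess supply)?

Surplus = 176

Equilibrium price would be P* = 119, so the floor at 141 binds.
At P = 141: D = 140.5, S = 316.5.
Surplus = 316.5 − 140.5 = 176.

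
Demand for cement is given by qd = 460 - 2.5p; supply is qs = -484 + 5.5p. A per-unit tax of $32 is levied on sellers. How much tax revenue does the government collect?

Pre-tax equilibrium: p* = 118, q* = 165.
Tax on sellers shifts supply to qs = -484 + 5.5(p − 32) = -660 + 5.5p.
460 - 2.5p = -660 + 5.5p gives buyer price pb = 140; sellers receive ps = 140 − 32 = 108.
New quantity: q = 460 − 2.5(140) = 110.
Revenue = 32 × 110 = 3520.

Tax revenue = 3520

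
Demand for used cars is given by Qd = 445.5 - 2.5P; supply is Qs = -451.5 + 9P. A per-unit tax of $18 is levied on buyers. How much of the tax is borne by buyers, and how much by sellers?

Buyers bear 324/23, sellers bear 90/23

Pre-tax equilibrium: P* = 78, Q* = 250.5.
Tax on buyers shifts demand to Qd = 445.5 − 2.5(P + 18) = 400.5 - 2.5P.
400.5 - 2.5P = -451.5 + 9P gives seller price Ps = 1704/23; buyers pay Pb = 1704/23 + 18 = 2118/23.
New quantity: Q = 445.5 − 2.5(2118/23) = 9903/46.
Buyer burden = 2118/23 − 78 = 324/23; seller burden = 78 − 1704/23 = 90/23.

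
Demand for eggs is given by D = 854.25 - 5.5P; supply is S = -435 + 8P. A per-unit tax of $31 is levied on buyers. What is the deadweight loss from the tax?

Pre-tax equilibrium: P* = 95.5, Q* = 329.
Tax on buyers shifts demand to D = 854.25 − 5.5(P + 31) = 683.75 - 5.5P.
683.75 - 5.5P = -435 + 8P gives seller price Ps = 4475/54; buyers pay Pb = 4475/54 + 31 = 6149/54.
New quantity: Q = 854.25 − 5.5(6149/54) = 6155/27.
DWL = ½ × 31 × (329 − 6155/27) = 42284/27.

Deadweight loss = 42284/27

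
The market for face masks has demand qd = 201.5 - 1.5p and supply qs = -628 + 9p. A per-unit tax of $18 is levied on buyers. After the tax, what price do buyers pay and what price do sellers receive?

Pre-tax equilibrium: p* = 79, q* = 83.
Tax on buyers shifts demand to qd = 201.5 − 1.5(p + 18) = 174.5 - 1.5p.
174.5 - 1.5p = -628 + 9p gives seller price ps = 535/7; buyers pay pb = 535/7 + 18 = 661/7.
New quantity: q = 201.5 − 1.5(661/7) = 419/7.

Buyers pay 661/7, sellers receive 535/7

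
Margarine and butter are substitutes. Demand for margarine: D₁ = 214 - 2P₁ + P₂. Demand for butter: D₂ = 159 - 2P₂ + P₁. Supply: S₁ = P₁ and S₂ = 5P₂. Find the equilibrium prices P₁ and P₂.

P₁ = 82.85, P₂ = 34.55

Market 1: 214 - 2P₁ + P₂ = P₁ → 3P₁ - P₂ = 214.
Market 2: 7P₂ - P₁ = 159.
Eliminating P₂: 7×(1) + 1×(2) gives 20P₁ = 1657, so P₁ = 82.85.
Back-substitute into (2): P₂ = (159 + 1×82.85) / 7 = 34.55.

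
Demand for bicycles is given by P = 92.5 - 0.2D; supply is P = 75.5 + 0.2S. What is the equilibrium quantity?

Q* = 42.5

Set the two price expressions equal: 92.5 - 0.2Q = 75.5 + 0.2Q.
17 = 0.4Q, so Q* = 42.5.
P* = 92.5 − (0.2)(42.5) = 84.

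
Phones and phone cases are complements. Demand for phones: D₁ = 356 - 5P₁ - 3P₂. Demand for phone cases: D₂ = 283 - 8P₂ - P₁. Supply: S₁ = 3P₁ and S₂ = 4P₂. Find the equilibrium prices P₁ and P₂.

Market 1: 356 - 5P₁ - 3P₂ = 3P₁ → 8P₁ + 3P₂ = 356.
Market 2: 12P₂ + P₁ = 283.
Eliminating P₂: 12×(1) − 3×(2) gives 93P₁ = 3423, so P₁ = 1141/31.
Back-substitute into (2): P₂ = (283 − 1×1141/31) / 12 = 636/31.

P₁ = 1141/31, P₂ = 636/31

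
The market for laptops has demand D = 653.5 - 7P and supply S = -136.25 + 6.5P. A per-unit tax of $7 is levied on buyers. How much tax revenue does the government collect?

Tax revenue = 41657/27

Pre-tax equilibrium: P* = 58.5, Q* = 244.
Tax on buyers shifts demand to D = 653.5 − 7(P + 7) = 604.5 - 7P.
604.5 - 7P = -136.25 + 6.5P gives seller price Ps = 2963/54; buyers pay Pb = 2963/54 + 7 = 3341/54.
New quantity: Q = 653.5 − 7(3341/54) = 5951/27.
Revenue = 7 × 5951/27 = 41657/27.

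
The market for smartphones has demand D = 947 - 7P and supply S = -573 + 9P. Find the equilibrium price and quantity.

Set D = S: 947 - 7P = -573 + 9P.
1520 = 16P, so P* = 95.
Q* = 947 − 7(95) = 282.

P* = 95, Q* = 282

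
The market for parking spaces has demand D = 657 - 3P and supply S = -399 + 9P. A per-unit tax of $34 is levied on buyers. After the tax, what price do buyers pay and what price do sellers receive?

Buyers pay $113.5, sellers receive $79.5

Pre-tax equilibrium: P* = 88, Q* = 393.
Tax on buyers shifts demand to D = 657 − 3(P + 34) = 555 - 3P.
555 - 3P = -399 + 9P gives seller price Ps = 79.5; buyers pay Pb = 79.5 + 34 = 113.5.
New quantity: Q = 657 − 3(113.5) = 316.5.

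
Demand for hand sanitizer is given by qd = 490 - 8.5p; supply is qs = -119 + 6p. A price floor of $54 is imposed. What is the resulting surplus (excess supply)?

Surplus = 174

Equilibrium price would be p* = 42, so the floor at 54 binds.
At p = 54: qd = 31, qs = 205.
Surplus = 205 − 31 = 174.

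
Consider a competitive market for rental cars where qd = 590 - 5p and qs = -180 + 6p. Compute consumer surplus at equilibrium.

Equilibrium: 590 - 5p = -180 + 6p gives p* = 70, q* = 240.
Demand choke price (qd = 0): p = 118.
CS = ½(118 − 70)(240) = 5760.

Consumer surplus = 5760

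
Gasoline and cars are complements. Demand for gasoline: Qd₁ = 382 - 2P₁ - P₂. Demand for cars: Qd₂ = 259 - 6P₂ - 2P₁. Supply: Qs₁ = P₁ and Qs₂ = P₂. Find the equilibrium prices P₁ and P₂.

P₁ = 2415/19, P₂ = 13/19

Market 1: 382 - 2P₁ - P₂ = P₁ → 3P₁ + P₂ = 382.
Market 2: 7P₂ + 2P₁ = 259.
Eliminating P₂: 7×(1) − 1×(2) gives 19P₁ = 2415, so P₁ = 2415/19.
Back-substitute into (2): P₂ = (259 − 2×2415/19) / 7 = 13/19.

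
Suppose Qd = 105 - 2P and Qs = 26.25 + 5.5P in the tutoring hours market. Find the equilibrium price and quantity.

P* = 10.5, Q* = 84

Set Qd = Qs: 105 - 2P = 26.25 + 5.5P.
78.75 = 7.5P, so P* = 10.5.
Q* = 105 − 2(10.5) = 84.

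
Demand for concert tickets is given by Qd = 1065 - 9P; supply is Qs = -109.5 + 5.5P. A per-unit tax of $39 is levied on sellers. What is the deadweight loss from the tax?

Pre-tax equilibrium: P* = 81, Q* = 336.
Tax on sellers shifts supply to Qs = -109.5 + 5.5(P − 39) = -324 + 5.5P.
1065 - 9P = -324 + 5.5P gives buyer price Pb = 2778/29; sellers receive Ps = 2778/29 − 39 = 1647/29.
New quantity: Q = 1065 − 9(2778/29) = 5883/29.
DWL = ½ × 39 × (336 − 5883/29) = 150579/58.

Deadweight loss = 150579/58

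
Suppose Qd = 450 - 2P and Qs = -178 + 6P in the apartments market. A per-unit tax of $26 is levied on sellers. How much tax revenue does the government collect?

Tax revenue = 6604

Pre-tax equilibrium: P* = 78.5, Q* = 293.
Tax on sellers shifts supply to Qs = -178 + 6(P − 26) = -334 + 6P.
450 - 2P = -334 + 6P gives buyer price Pb = 98; sellers receive Ps = 98 − 26 = 72.
New quantity: Q = 450 − 2(98) = 254.
Revenue = 26 × 254 = 6604.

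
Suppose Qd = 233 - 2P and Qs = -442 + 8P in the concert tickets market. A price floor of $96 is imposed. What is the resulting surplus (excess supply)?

Surplus = 285

Equilibrium price would be P* = 67.5, so the floor at 96 binds.
At P = 96: Qd = 41, Qs = 326.
Surplus = 326 − 41 = 285.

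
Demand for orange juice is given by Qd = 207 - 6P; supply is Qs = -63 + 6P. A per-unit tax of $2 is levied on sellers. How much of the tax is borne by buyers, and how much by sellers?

Pre-tax equilibrium: P* = 22.5, Q* = 72.
Tax on sellers shifts supply to Qs = -63 + 6(P − 2) = -75 + 6P.
207 - 6P = -75 + 6P gives buyer price Pb = 23.5; sellers receive Ps = 23.5 − 2 = 21.5.
New quantity: Q = 207 − 6(23.5) = 66.
Buyer burden = 23.5 − 22.5 = 1; seller burden = 22.5 − 21.5 = 1.

Buyers bear $1, sellers bear $1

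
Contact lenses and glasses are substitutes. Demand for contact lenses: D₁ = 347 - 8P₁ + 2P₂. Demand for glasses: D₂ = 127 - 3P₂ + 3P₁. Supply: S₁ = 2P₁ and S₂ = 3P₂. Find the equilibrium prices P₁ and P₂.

Market 1: 347 - 8P₁ + 2P₂ = 2P₁ → 10P₁ - 2P₂ = 347.
Market 2: 6P₂ - 3P₁ = 127.
Eliminating P₂: 6×(1) + 2×(2) gives 54P₁ = 2336, so P₁ = 1168/27.
Back-substitute into (2): P₂ = (127 + 3×1168/27) / 6 = 2311/54.

P₁ = 1168/27, P₂ = 2311/54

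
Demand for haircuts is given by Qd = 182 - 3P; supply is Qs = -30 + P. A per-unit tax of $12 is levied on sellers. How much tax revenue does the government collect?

Pre-tax equilibrium: P* = 53, Q* = 23.
Tax on sellers shifts supply to Qs = -30 + 1(P − 12) = -42 + P.
182 - 3P = -42 + P gives buyer price Pb = 56; sellers receive Ps = 56 − 12 = 44.
New quantity: Q = 182 − 3(56) = 14.
Revenue = 12 × 14 = 168.

Tax revenue = 168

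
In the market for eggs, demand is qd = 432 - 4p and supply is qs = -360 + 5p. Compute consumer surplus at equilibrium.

Equilibrium: 432 - 4p = -360 + 5p gives p* = 88, q* = 80.
Demand choke price (qd = 0): p = 108.
CS = ½(108 − 88)(80) = 800.

Consumer surplus = 800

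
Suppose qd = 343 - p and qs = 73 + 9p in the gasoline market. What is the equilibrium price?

Set qd = qs: 343 - p = 73 + 9p.
270 = 10p, so p* = 27.
q* = 343 − 1(27) = 316.

p* = 27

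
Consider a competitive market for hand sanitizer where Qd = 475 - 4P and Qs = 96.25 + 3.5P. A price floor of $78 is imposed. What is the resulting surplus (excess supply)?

Equilibrium price would be P* = 50.5, so the floor at 78 binds.
At P = 78: Qd = 163, Qs = 369.25.
Surplus = 369.25 − 163 = 206.25.

Surplus = 206.25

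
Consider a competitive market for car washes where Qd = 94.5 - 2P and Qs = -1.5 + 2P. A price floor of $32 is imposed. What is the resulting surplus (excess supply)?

Surplus = 32

Equilibrium price would be P* = 24, so the floor at 32 binds.
At P = 32: Qd = 30.5, Qs = 62.5.
Surplus = 62.5 − 30.5 = 32.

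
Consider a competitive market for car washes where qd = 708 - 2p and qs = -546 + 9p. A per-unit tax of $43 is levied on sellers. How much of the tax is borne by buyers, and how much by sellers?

Buyers bear 387/11, sellers bear 86/11

Pre-tax equilibrium: p* = 114, q* = 480.
Tax on sellers shifts supply to qs = -546 + 9(p − 43) = -933 + 9p.
708 - 2p = -933 + 9p gives buyer price pb = 1641/11; sellers receive ps = 1641/11 − 43 = 1168/11.
New quantity: q = 708 − 2(1641/11) = 4506/11.
Buyer burden = 1641/11 − 114 = 387/11; seller burden = 114 − 1168/11 = 86/11.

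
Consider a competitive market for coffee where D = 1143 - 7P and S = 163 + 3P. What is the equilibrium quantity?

Q* = 457

Set D = S: 1143 - 7P = 163 + 3P.
980 = 10P, so P* = 98.
Q* = 1143 − 7(98) = 457.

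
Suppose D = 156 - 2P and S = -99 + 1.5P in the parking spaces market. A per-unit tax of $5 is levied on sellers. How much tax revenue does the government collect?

Tax revenue = 30

Pre-tax equilibrium: P* = 510/7, Q* = 72/7.
Tax on sellers shifts supply to S = -99 + 1.5(P − 5) = -106.5 + 1.5P.
156 - 2P = -106.5 + 1.5P gives buyer price Pb = 75; sellers receive Ps = 75 − 5 = 70.
New quantity: Q = 156 − 2(75) = 6.
Revenue = 5 × 6 = 30.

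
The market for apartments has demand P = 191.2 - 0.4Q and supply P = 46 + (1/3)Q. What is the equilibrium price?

Set the two price expressions equal: 191.2 - 0.4Q = 46 + (1/3)Q.
145.2 = (11/15)Q, so Q* = 198.
P* = 191.2 − (0.4)(198) = 112.

P* = 112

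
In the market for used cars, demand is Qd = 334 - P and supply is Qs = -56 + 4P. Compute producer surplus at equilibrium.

Producer surplus = 8192

Equilibrium: 334 - P = -56 + 4P gives P* = 78, Q* = 256.
Supply starts at P = 14 (where Qs = 0).
PS = ½(78 − 14)(256) = 8192.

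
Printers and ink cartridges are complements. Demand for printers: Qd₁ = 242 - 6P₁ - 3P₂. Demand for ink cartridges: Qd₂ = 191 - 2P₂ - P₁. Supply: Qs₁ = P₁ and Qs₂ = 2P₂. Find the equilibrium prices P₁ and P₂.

P₁ = 15.8, P₂ = 43.8

Market 1: 242 - 6P₁ - 3P₂ = P₁ → 7P₁ + 3P₂ = 242.
Market 2: 4P₂ + P₁ = 191.
Eliminating P₂: 4×(1) − 3×(2) gives 25P₁ = 395, so P₁ = 15.8.
Back-substitute into (2): P₂ = (191 − 1×15.8) / 4 = 43.8.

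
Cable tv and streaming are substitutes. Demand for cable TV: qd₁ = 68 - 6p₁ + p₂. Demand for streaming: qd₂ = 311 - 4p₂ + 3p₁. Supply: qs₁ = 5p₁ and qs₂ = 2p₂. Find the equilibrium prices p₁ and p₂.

Market 1: 68 - 6p₁ + p₂ = 5p₁ → 11p₁ - p₂ = 68.
Market 2: 6p₂ - 3p₁ = 311.
Eliminating p₂: 6×(1) + 1×(2) gives 63p₁ = 719, so p₁ = 719/63.
Back-substitute into (2): p₂ = (311 + 3×719/63) / 6 = 3625/63.

p₁ = 719/63, p₂ = 3625/63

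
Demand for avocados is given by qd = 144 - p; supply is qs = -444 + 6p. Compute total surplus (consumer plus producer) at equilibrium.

Total surplus = 2100

Equilibrium: 144 - p = -444 + 6p gives p* = 84, q* = 60.
Demand choke price: p = 144; supply starts at p = 74.
CS = ½(144 − 84)(60) = 1800; PS = ½(84 − 74)(60) = 300.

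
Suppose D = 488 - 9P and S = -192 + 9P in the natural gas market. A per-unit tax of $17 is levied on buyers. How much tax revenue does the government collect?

Pre-tax equilibrium: P* = 340/9, Q* = 148.
Tax on buyers shifts demand to D = 488 − 9(P + 17) = 335 - 9P.
335 - 9P = -192 + 9P gives seller price Ps = 527/18; buyers pay Pb = 527/18 + 17 = 833/18.
New quantity: Q = 488 − 9(833/18) = 71.5.
Revenue = 17 × 71.5 = 1215.5.

Tax revenue = 1215.5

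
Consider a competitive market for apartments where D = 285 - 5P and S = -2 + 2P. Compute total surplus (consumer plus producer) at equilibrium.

Total surplus = 2240

Equilibrium: 285 - 5P = -2 + 2P gives P* = 41, Q* = 80.
Demand choke price: P = 57; supply starts at P = 1.
CS = ½(57 − 41)(80) = 640; PS = ½(41 − 1)(80) = 1600.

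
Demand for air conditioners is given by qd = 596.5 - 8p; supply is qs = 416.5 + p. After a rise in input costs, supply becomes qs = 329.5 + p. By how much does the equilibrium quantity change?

Original equilibrium: p* = 20, q* = 436.5.
New equilibrium: 596.5 - 8p = 329.5 + p, so 267 = 9p and p' = 89/3; q' = 596.5 − 8(89/3) = 2155/6.
Change in quantity: 2155/6 − 436.5 = -232/3.

Δq = -232/3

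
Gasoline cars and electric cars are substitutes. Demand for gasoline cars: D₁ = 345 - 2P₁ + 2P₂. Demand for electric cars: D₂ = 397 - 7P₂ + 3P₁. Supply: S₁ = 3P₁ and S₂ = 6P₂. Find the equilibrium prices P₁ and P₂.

Market 1: 345 - 2P₁ + 2P₂ = 3P₁ → 5P₁ - 2P₂ = 345.
Market 2: 13P₂ - 3P₁ = 397.
Eliminating P₂: 13×(1) + 2×(2) gives 59P₁ = 5279, so P₁ = 5279/59.
Back-substitute into (2): P₂ = (397 + 3×5279/59) / 13 = 3020/59.

P₁ = 5279/59, P₂ = 3020/59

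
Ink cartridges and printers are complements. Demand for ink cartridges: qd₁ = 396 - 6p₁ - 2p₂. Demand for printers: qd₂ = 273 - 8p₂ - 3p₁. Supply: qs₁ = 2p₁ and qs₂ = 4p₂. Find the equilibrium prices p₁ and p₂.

p₁ = 701/15, p₂ = 166/15

Market 1: 396 - 6p₁ - 2p₂ = 2p₁ → 8p₁ + 2p₂ = 396.
Market 2: 12p₂ + 3p₁ = 273.
Eliminating p₂: 12×(1) − 2×(2) gives 90p₁ = 4206, so p₁ = 701/15.
Back-substitute into (2): p₂ = (273 − 3×701/15) / 12 = 166/15.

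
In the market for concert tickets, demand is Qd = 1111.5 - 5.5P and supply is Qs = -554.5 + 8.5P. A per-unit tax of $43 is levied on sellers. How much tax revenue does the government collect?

Tax revenue = 754693/56

Pre-tax equilibrium: P* = 119, Q* = 457.
Tax on sellers shifts supply to Qs = -554.5 + 8.5(P − 43) = -920 + 8.5P.
1111.5 - 5.5P = -920 + 8.5P gives buyer price Pb = 4063/28; sellers receive Ps = 4063/28 − 43 = 2859/28.
New quantity: Q = 1111.5 − 5.5(4063/28) = 17551/56.
Revenue = 43 × 17551/56 = 754693/56.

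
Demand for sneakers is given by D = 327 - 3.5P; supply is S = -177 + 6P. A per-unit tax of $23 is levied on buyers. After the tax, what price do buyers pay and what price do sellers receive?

Pre-tax equilibrium: P* = 1008/19, Q* = 2685/19.
Tax on buyers shifts demand to D = 327 − 3.5(P + 23) = 246.5 - 3.5P.
246.5 - 3.5P = -177 + 6P gives seller price Ps = 847/19; buyers pay Pb = 847/19 + 23 = 1284/19.
New quantity: Q = 327 − 3.5(1284/19) = 1719/19.

Buyers pay 1284/19, sellers receive 847/19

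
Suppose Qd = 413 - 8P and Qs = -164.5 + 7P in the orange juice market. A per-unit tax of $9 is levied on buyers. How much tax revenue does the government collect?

Pre-tax equilibrium: P* = 38.5, Q* = 105.
Tax on buyers shifts demand to Qd = 413 − 8(P + 9) = 341 - 8P.
341 - 8P = -164.5 + 7P gives seller price Ps = 33.7; buyers pay Pb = 33.7 + 9 = 42.7.
New quantity: Q = 413 − 8(42.7) = 71.4.
Revenue = 9 × 71.4 = 642.6.

Tax revenue = 642.6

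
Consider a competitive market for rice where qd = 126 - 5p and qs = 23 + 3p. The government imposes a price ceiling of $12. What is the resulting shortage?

Shortage = 7

Equilibrium price would be p* = 12.875, so the ceiling at 12 binds.
At p = 12: qd = 126 − 5(12) = 66, qs = 23 + 3(12) = 59.
Shortage = 66 − 59 = 7.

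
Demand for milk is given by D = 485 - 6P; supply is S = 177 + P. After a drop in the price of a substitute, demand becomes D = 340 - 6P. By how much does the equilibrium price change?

ΔP = -145/7

Original equilibrium: P* = 44, Q* = 221.
New equilibrium: 340 - 6P = 177 + P, so 163 = 7P and P' = 163/7; Q' = 340 − 6(163/7) = 1402/7.
Change in price: 163/7 − 44 = -145/7.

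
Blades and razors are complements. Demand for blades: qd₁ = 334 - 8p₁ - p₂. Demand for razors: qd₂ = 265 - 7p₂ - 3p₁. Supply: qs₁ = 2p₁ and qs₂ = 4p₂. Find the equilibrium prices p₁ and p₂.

p₁ = 3409/107, p₂ = 1648/107

Market 1: 334 - 8p₁ - p₂ = 2p₁ → 10p₁ + p₂ = 334.
Market 2: 11p₂ + 3p₁ = 265.
Eliminating p₂: 11×(1) − 1×(2) gives 107p₁ = 3409, so p₁ = 3409/107.
Back-substitute into (2): p₂ = (265 − 3×3409/107) / 11 = 1648/107.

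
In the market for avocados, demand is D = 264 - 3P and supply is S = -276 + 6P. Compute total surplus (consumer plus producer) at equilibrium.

Total surplus = 1764

Equilibrium: 264 - 3P = -276 + 6P gives P* = 60, Q* = 84.
Demand choke price: P = 88; supply starts at P = 46.
CS = ½(88 − 60)(84) = 1176; PS = ½(60 − 46)(84) = 588.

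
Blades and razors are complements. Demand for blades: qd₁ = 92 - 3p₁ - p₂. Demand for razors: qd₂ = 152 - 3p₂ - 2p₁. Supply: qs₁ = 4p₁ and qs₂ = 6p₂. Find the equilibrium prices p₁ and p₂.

Market 1: 92 - 3p₁ - p₂ = 4p₁ → 7p₁ + p₂ = 92.
Market 2: 9p₂ + 2p₁ = 152.
Eliminating p₂: 9×(1) − 1×(2) gives 61p₁ = 676, so p₁ = 676/61.
Back-substitute into (2): p₂ = (152 − 2×676/61) / 9 = 880/61.

p₁ = 676/61, p₂ = 880/61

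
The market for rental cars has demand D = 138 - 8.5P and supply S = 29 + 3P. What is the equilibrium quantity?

Q* = 1321/23

Set D = S: 138 - 8.5P = 29 + 3P.
109 = 11.5P, so P* = 218/23.
Q* = 138 − 8.5(218/23) = 1321/23.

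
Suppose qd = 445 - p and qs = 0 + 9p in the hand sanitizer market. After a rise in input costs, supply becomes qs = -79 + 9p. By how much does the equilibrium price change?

Original equilibrium: p* = 44.5, q* = 400.5.
New equilibrium: 445 - p = -79 + 9p, so 524 = 10p and p' = 52.4; q' = 445 − 1(52.4) = 392.6.
Change in price: 52.4 − 44.5 = 7.9.

Δp = 7.9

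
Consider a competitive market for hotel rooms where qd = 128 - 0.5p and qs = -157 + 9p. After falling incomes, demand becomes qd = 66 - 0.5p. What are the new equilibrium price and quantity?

p' = 446/19, q' = 1031/19

Original equilibrium: p* = 30, q* = 113.
New equilibrium: 66 - 0.5p = -157 + 9p, so 223 = 9.5p and p' = 446/19; q' = 66 − 0.5(446/19) = 1031/19.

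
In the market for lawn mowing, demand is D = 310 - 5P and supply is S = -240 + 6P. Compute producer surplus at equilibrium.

Equilibrium: 310 - 5P = -240 + 6P gives P* = 50, Q* = 60.
Supply starts at P = 40 (where S = 0).
PS = ½(50 − 40)(60) = 300.

Producer surplus = 300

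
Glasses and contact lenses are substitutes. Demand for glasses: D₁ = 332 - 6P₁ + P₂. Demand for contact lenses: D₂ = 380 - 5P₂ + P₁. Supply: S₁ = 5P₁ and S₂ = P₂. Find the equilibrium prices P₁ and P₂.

Market 1: 332 - 6P₁ + P₂ = 5P₁ → 11P₁ - P₂ = 332.
Market 2: 6P₂ - P₁ = 380.
Eliminating P₂: 6×(1) + 1×(2) gives 65P₁ = 2372, so P₁ = 2372/65.
Back-substitute into (2): P₂ = (380 + 1×2372/65) / 6 = 4512/65.

P₁ = 2372/65, P₂ = 4512/65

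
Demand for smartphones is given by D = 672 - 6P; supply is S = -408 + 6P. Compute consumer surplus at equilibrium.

Consumer surplus = 1452

Equilibrium: 672 - 6P = -408 + 6P gives P* = 90, Q* = 132.
Demand choke price (D = 0): P = 112.
CS = ½(112 − 90)(132) = 1452.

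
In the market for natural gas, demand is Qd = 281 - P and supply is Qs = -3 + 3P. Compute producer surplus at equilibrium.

Equilibrium: 281 - P = -3 + 3P gives P* = 71, Q* = 210.
Supply starts at P = 1 (where Qs = 0).
PS = ½(71 − 1)(210) = 7350.

Producer surplus = 7350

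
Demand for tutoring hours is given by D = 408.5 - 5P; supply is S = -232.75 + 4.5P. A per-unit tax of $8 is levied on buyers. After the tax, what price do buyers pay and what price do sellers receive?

Pre-tax equilibrium: P* = 67.5, Q* = 71.
Tax on buyers shifts demand to D = 408.5 − 5(P + 8) = 368.5 - 5P.
368.5 - 5P = -232.75 + 4.5P gives seller price Ps = 2405/38; buyers pay Pb = 2405/38 + 8 = 2709/38.
New quantity: Q = 408.5 − 5(2709/38) = 989/19.

Buyers pay 2709/38, sellers receive 2405/38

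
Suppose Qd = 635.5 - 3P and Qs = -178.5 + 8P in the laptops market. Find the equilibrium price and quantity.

Set Qd = Qs: 635.5 - 3P = -178.5 + 8P.
814 = 11P, so P* = 74.
Q* = 635.5 − 3(74) = 413.5.

P* = 74, Q* = 413.5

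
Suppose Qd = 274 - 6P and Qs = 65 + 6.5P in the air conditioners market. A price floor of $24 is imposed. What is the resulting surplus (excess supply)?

Equilibrium price would be P* = 16.72, so the floor at 24 binds.
At P = 24: Qd = 130, Qs = 221.
Surplus = 221 − 130 = 91.

Surplus = 91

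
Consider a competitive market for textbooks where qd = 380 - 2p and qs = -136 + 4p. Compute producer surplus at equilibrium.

Producer surplus = 5408

Equilibrium: 380 - 2p = -136 + 4p gives p* = 86, q* = 208.
Supply starts at p = 34 (where qs = 0).
PS = ½(86 − 34)(208) = 5408.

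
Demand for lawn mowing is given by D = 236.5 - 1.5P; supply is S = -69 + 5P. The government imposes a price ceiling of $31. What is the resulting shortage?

Shortage = 104

Equilibrium price would be P* = 47, so the ceiling at 31 binds.
At P = 31: D = 236.5 − 1.5(31) = 190, S = -69 + 5(31) = 86.
Shortage = 190 − 86 = 104.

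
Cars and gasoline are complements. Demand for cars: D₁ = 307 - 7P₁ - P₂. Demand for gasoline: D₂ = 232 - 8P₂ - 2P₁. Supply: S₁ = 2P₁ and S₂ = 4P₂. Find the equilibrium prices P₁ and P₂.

P₁ = 1726/53, P₂ = 737/53

Market 1: 307 - 7P₁ - P₂ = 2P₁ → 9P₁ + P₂ = 307.
Market 2: 12P₂ + 2P₁ = 232.
Eliminating P₂: 12×(1) − 1×(2) gives 106P₁ = 3452, so P₁ = 1726/53.
Back-substitute into (2): P₂ = (232 − 2×1726/53) / 12 = 737/53.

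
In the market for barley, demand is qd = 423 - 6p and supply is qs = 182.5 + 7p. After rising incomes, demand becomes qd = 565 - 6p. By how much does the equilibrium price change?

Δp = 142/13

Original equilibrium: p* = 18.5, q* = 312.
New equilibrium: 565 - 6p = 182.5 + 7p, so 382.5 = 13p and p' = 765/26; q' = 565 − 6(765/26) = 5050/13.
Change in price: 765/26 − 18.5 = 142/13.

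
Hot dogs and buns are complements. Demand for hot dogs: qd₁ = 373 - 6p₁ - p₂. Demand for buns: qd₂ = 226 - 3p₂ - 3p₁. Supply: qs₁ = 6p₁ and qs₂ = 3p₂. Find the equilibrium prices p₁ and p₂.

Market 1: 373 - 6p₁ - p₂ = 6p₁ → 12p₁ + p₂ = 373.
Market 2: 6p₂ + 3p₁ = 226.
Eliminating p₂: 6×(1) − 1×(2) gives 69p₁ = 2012, so p₁ = 2012/69.
Back-substitute into (2): p₂ = (226 − 3×2012/69) / 6 = 531/23.

p₁ = 2012/69, p₂ = 531/23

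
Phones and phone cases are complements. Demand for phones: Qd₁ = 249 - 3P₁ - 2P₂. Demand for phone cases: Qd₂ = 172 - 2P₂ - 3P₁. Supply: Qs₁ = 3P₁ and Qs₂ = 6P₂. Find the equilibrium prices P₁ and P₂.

Market 1: 249 - 3P₁ - 2P₂ = 3P₁ → 6P₁ + 2P₂ = 249.
Market 2: 8P₂ + 3P₁ = 172.
Eliminating P₂: 8×(1) − 2×(2) gives 42P₁ = 1648, so P₁ = 824/21.
Back-substitute into (2): P₂ = (172 − 3×824/21) / 8 = 95/14.

P₁ = 824/21, P₂ = 95/14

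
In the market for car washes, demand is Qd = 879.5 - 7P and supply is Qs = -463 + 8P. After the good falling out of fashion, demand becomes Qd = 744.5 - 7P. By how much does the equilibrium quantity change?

ΔQ = -72

Original equilibrium: P* = 89.5, Q* = 253.
New equilibrium: 744.5 - 7P = -463 + 8P, so 1207.5 = 15P and P' = 80.5; Q' = 744.5 − 7(80.5) = 181.
Change in quantity: 181 − 253 = -72.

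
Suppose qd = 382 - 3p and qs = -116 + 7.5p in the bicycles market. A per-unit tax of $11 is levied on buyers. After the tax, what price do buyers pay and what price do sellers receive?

Buyers pay 387/7, sellers receive 310/7

Pre-tax equilibrium: p* = 332/7, q* = 1678/7.
Tax on buyers shifts demand to qd = 382 − 3(p + 11) = 349 - 3p.
349 - 3p = -116 + 7.5p gives seller price ps = 310/7; buyers pay pb = 310/7 + 11 = 387/7.
New quantity: q = 382 − 3(387/7) = 1513/7.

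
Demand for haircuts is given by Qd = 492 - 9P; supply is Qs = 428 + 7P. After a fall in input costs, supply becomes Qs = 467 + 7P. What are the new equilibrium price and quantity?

Original equilibrium: P* = 4, Q* = 456.
New equilibrium: 492 - 9P = 467 + 7P, so 25 = 16P and P' = 1.5625; Q' = 492 − 9(1.5625) = 477.9375.

P' = 1.5625, Q' = 477.9375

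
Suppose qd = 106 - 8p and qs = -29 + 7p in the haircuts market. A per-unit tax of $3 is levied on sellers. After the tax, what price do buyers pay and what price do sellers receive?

Pre-tax equilibrium: p* = 9, q* = 34.
Tax on sellers shifts supply to qs = -29 + 7(p − 3) = -50 + 7p.
106 - 8p = -50 + 7p gives buyer price pb = 10.4; sellers receive ps = 10.4 − 3 = 7.4.
New quantity: q = 106 − 8(10.4) = 22.8.

Buyers pay $10.4, sellers receive $7.4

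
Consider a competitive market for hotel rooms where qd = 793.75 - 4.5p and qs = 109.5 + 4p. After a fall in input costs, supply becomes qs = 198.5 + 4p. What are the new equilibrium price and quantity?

p' = 2381/34, q' = 16273/34

Original equilibrium: p* = 80.5, q* = 431.5.
New equilibrium: 793.75 - 4.5p = 198.5 + 4p, so 595.25 = 8.5p and p' = 2381/34; q' = 793.75 − 4.5(2381/34) = 16273/34.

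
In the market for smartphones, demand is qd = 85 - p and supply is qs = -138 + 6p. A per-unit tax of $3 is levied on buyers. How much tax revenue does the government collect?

Tax revenue = 1062/7

Pre-tax equilibrium: p* = 223/7, q* = 372/7.
Tax on buyers shifts demand to qd = 85 − 1(p + 3) = 82 - p.
82 - p = -138 + 6p gives seller price ps = 220/7; buyers pay pb = 220/7 + 3 = 241/7.
New quantity: q = 85 − 1(241/7) = 354/7.
Revenue = 3 × 354/7 = 1062/7.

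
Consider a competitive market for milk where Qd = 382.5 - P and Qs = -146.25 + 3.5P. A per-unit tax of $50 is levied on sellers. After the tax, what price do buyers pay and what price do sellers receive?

Buyers pay 2815/18, sellers receive 1915/18

Pre-tax equilibrium: P* = 117.5, Q* = 265.
Tax on sellers shifts supply to Qs = -146.25 + 3.5(P − 50) = -321.25 + 3.5P.
382.5 - P = -321.25 + 3.5P gives buyer price Pb = 2815/18; sellers receive Ps = 2815/18 − 50 = 1915/18.
New quantity: Q = 382.5 − 1(2815/18) = 2035/9.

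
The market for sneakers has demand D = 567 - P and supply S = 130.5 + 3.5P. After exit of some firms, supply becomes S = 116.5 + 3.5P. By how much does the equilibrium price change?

Original equilibrium: P* = 97, Q* = 470.
New equilibrium: 567 - P = 116.5 + 3.5P, so 450.5 = 4.5P and P' = 901/9; Q' = 567 − 1(901/9) = 4202/9.
Change in price: 901/9 − 97 = 28/9.

ΔP = 28/9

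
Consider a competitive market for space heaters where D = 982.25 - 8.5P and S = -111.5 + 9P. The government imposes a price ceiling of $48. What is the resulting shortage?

Shortage = 253.75

Equilibrium price would be P* = 62.5, so the ceiling at 48 binds.
At P = 48: D = 982.25 − 8.5(48) = 574.25, S = -111.5 + 9(48) = 320.5.
Shortage = 574.25 − 320.5 = 253.75.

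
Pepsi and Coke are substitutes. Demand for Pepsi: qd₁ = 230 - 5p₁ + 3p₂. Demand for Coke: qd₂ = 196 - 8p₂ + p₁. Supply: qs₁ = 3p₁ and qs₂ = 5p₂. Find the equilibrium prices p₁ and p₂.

p₁ = 3578/101, p₂ = 1798/101

Market 1: 230 - 5p₁ + 3p₂ = 3p₁ → 8p₁ - 3p₂ = 230.
Market 2: 13p₂ - p₁ = 196.
Eliminating p₂: 13×(1) + 3×(2) gives 101p₁ = 3578, so p₁ = 3578/101.
Back-substitute into (2): p₂ = (196 + 1×3578/101) / 13 = 1798/101.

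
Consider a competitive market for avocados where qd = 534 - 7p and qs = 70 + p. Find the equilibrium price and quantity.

Set qd = qs: 534 - 7p = 70 + p.
464 = 8p, so p* = 58.
q* = 534 − 7(58) = 128.

p* = 58, q* = 128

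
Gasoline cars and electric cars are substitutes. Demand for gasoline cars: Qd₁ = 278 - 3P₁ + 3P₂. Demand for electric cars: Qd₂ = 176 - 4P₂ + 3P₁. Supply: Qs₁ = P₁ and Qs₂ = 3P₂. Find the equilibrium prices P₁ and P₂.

P₁ = 2474/19, P₂ = 1538/19

Market 1: 278 - 3P₁ + 3P₂ = P₁ → 4P₁ - 3P₂ = 278.
Market 2: 7P₂ - 3P₁ = 176.
Eliminating P₂: 7×(1) + 3×(2) gives 19P₁ = 2474, so P₁ = 2474/19.
Back-substitute into (2): P₂ = (176 + 3×2474/19) / 7 = 1538/19.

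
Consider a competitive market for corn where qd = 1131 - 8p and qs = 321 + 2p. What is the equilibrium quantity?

Set qd = qs: 1131 - 8p = 321 + 2p.
810 = 10p, so p* = 81.
q* = 1131 − 8(81) = 483.

q* = 483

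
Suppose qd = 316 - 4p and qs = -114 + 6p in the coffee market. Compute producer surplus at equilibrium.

Producer surplus = 1728

Equilibrium: 316 - 4p = -114 + 6p gives p* = 43, q* = 144.
Supply starts at p = 19 (where qs = 0).
PS = ½(43 − 19)(144) = 1728.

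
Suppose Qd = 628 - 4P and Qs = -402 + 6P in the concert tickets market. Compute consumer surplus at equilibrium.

Equilibrium: 628 - 4P = -402 + 6P gives P* = 103, Q* = 216.
Demand choke price (Qd = 0): P = 157.
CS = ½(157 − 103)(216) = 5832.

Consumer surplus = 5832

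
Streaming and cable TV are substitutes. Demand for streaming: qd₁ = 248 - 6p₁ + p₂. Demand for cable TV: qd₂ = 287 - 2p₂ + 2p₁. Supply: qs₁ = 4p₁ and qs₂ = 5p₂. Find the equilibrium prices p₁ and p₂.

Market 1: 248 - 6p₁ + p₂ = 4p₁ → 10p₁ - p₂ = 248.
Market 2: 7p₂ - 2p₁ = 287.
Eliminating p₂: 7×(1) + 1×(2) gives 68p₁ = 2023, so p₁ = 29.75.
Back-substitute into (2): p₂ = (287 + 2×29.75) / 7 = 49.5.

p₁ = 29.75, p₂ = 49.5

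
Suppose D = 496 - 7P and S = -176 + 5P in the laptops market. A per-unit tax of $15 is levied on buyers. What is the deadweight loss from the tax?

Pre-tax equilibrium: P* = 56, Q* = 104.
Tax on buyers shifts demand to D = 496 − 7(P + 15) = 391 - 7P.
391 - 7P = -176 + 5P gives seller price Ps = 47.25; buyers pay Pb = 47.25 + 15 = 62.25.
New quantity: Q = 496 − 7(62.25) = 60.25.
DWL = ½ × 15 × (104 − 60.25) = 328.125.

Deadweight loss = 328.125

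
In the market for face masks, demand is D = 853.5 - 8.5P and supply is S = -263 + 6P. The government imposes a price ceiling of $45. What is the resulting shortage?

Equilibrium price would be P* = 77, so the ceiling at 45 binds.
At P = 45: D = 853.5 − 8.5(45) = 471, S = -263 + 6(45) = 7.
Shortage = 471 − 7 = 464.

Shortage = 464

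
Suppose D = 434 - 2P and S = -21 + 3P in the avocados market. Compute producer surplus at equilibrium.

Producer surplus = 10584

Equilibrium: 434 - 2P = -21 + 3P gives P* = 91, Q* = 252.
Supply starts at P = 7 (where S = 0).
PS = ½(91 − 7)(252) = 10584.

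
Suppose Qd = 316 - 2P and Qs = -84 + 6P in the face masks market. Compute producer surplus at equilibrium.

Producer surplus = 3888

Equilibrium: 316 - 2P = -84 + 6P gives P* = 50, Q* = 216.
Supply starts at P = 14 (where Qs = 0).
PS = ½(50 − 14)(216) = 3888.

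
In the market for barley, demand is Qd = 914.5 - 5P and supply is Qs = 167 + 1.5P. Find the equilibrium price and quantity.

Set Qd = Qs: 914.5 - 5P = 167 + 1.5P.
747.5 = 6.5P, so P* = 115.
Q* = 914.5 − 5(115) = 339.5.

P* = 115, Q* = 339.5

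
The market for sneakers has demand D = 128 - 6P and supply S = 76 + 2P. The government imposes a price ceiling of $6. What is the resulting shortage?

Shortage = 4

Equilibrium price would be P* = 6.5, so the ceiling at 6 binds.
At P = 6: D = 128 − 6(6) = 92, S = 76 + 2(6) = 88.
Shortage = 92 − 88 = 4.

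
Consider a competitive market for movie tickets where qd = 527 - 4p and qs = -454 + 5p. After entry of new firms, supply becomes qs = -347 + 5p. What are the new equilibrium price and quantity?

Original equilibrium: p* = 109, q* = 91.
New equilibrium: 527 - 4p = -347 + 5p, so 874 = 9p and p' = 874/9; q' = 527 − 4(874/9) = 1247/9.

p' = 874/9, q' = 1247/9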